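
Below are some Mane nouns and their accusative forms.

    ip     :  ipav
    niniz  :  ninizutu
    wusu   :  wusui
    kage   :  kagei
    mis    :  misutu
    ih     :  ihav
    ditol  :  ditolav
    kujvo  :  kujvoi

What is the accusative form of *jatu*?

jatui

The suffix is conditioned by the final sound: -utu when the stem ends in a sibilant (*niniz*, *mis*); -av when the stem ends in a non-sibilant consonant (*ip*, *ih*, *ditol*); -i when the stem ends in a vowel (*wusu*, *kage*, *kujvo*).
Since the final sound of *jatu* is /u/ (a vowel), it takes -i, giving *jatui*.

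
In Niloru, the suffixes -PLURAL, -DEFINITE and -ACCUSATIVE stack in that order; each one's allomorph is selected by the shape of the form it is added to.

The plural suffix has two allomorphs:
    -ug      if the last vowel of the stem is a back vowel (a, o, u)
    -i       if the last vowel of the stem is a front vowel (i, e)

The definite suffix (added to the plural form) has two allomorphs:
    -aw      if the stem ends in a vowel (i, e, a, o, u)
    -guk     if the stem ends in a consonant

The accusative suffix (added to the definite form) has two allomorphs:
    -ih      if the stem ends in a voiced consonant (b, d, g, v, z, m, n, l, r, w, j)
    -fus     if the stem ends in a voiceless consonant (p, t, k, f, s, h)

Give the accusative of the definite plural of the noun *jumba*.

jumbauggukfus

The last vowel of *jumba* is /a/, which is a back vowel, so the plural suffix is -ug, giving *jumbaug*.
The plural form *jumbaug* — final sound /g/ (a consonant) → -guk → *jumbaugguk*.
The definite form *jumbaugguk* — final consonant /k/ (voiceless) → -fus → *jumbauggukfus*.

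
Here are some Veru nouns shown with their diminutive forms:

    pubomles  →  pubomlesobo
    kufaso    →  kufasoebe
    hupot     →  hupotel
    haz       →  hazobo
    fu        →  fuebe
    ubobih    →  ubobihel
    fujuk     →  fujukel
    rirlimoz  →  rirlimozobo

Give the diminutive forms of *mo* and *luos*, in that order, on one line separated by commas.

The suffix is conditioned by the final sound: -obo when the stem ends in a sibilant (*pubomles*, *haz*, *rirlimoz*); -el when the stem ends in a non-sibilant consonant (*hupot*, *ubobih*, *fujuk*); -ebe when the stem ends in a vowel (*kufaso*, *fu*).
*mo* — final sound /o/ (a vowel) → -ebe → *moebe*.
*luos*: final sound = /s/, a sibilant → -obo → *luosobo*.

moebe, luosobo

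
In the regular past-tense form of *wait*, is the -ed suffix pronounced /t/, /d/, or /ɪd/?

The stem *wait* ends in /t/ or /d/.
The -ed suffix is realized as /ɪd/ after /t, d/; as /t/ after other voiceless consonants; and as /d/ after other voiced sounds.
So -ed on *wait* is pronounced /ɪd/.

/ɪd/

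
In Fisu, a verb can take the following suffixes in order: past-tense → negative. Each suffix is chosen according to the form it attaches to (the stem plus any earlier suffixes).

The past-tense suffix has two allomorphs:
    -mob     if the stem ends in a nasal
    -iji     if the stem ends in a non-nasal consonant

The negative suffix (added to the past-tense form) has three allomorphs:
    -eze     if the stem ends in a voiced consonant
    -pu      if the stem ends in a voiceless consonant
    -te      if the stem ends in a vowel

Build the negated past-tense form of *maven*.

*maven*: final consonant = /n/, a nasal → -mob → *mavenmob*.
The past-tense form *mavenmob*: final sound = /b/, a voiced consonant → -eze → *mavenmobeze*.

mavenmobeze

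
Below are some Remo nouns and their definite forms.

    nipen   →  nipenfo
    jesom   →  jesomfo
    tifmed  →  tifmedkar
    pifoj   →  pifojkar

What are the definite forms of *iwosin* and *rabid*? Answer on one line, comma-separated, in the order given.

The alternation tracks the final consonant of the stem — -fo when the stem ends in a nasal (*nipen*, *jesom*); -kar when the stem ends in a non-nasal consonant (*tifmed*, *pifoj*).
*iwosin*: final consonant = /n/, a nasal → -fo → *iwosinfo*.
Since the final consonant of *rabid* is /d/ (non-nasal), it takes -kar, giving *rabidkar*.

iwosinfo, rabidkar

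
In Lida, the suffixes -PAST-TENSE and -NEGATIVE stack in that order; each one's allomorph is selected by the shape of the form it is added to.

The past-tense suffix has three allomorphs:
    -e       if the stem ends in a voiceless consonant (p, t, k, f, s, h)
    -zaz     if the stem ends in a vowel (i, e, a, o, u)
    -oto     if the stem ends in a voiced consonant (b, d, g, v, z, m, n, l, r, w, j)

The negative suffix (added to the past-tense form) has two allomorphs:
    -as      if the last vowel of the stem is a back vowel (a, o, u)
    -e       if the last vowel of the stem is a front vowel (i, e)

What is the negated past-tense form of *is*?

*is* — final sound /s/ (a voiceless consonant) → -e → *ise*.
The last vowel of the past-tense form *ise* is /e/, which is a front vowel, so the negative suffix is -e, giving *isee*.

isee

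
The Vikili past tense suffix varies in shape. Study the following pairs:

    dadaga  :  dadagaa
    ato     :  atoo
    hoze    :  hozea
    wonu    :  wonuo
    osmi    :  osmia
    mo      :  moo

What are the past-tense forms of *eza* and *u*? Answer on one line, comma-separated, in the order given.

ezaa, uo

The suffix is conditioned by the last vowel: -o when the last vowel of the stem is a rounded vowel (*ato*, *wonu*, *mo*); -a when the last vowel of the stem is an unrounded vowel (*dadaga*, *hoze*, *osmi*).
*eza*: last vowel = /a/, an unrounded vowel → -a → *ezaa*.
Since the last vowel of *u* is /u/ (a rounded vowel), it takes -o, giving *uo*.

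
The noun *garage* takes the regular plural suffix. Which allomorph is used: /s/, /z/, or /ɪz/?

/ɪz/

The stem *garage* ends in a sibilant (/s, z, ʃ, ʒ, tʃ, dʒ/).
The plural suffix surfaces as /ɪz/ after sibilants, /s/ after other voiceless consonants, and /z/ after other voiced sounds.
So the plural -s on *garage* is pronounced /ɪz/.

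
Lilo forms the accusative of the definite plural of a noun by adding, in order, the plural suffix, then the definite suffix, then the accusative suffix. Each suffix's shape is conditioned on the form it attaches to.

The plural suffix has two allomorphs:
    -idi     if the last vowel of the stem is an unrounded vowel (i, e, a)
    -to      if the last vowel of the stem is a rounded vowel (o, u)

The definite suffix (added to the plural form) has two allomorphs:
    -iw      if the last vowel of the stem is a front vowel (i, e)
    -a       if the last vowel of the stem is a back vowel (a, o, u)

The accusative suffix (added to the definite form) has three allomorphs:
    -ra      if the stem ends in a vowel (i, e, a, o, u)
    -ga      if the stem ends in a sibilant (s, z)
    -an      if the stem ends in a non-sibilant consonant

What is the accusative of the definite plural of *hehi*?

*hehi*: last vowel = /i/, an unrounded vowel → -idi → *hehiidi*.
The last vowel of the plural form *hehiidi* is /i/, which is a front vowel, so the definite suffix is -iw, giving *hehiidiiw*.
The final sound of the definite form *hehiidiiw* is /w/, which is a non-sibilant consonant, so the accusative suffix is -an, giving *hehiidiiwan*.

hehiidiiwan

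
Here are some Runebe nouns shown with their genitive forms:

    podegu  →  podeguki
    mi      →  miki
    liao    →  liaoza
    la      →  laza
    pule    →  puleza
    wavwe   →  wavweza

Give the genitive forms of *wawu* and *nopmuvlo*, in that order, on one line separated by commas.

wawuki, nopmuvloza

The pattern is height harmony: -ki when the last vowel of the stem is a high vowel (*podegu*, *mi*); -za when the last vowel of the stem is a non-high vowel (*liao*, *la*, *pule*, *wavwe*).
*wawu* — last vowel /u/ (a high vowel) → -ki → *wawuki*.
Since the last vowel of *nopmuvlo* is /o/ (a non-high vowel), it takes -za, giving *nopmuvloza*.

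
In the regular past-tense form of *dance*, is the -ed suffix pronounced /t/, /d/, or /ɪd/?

The stem *dance* ends in a voiceless consonant other than /t/.
The -ed suffix is realized as /ɪd/ after /t, d/; as /t/ after other voiceless consonants; and as /d/ after other voiced sounds.
So -ed on *dance* is pronounced /t/.

/t/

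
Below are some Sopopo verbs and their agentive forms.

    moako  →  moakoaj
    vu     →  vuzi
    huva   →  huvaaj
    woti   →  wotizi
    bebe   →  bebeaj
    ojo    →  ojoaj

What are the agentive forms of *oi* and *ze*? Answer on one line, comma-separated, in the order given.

The suffix is conditioned by the last vowel: -zi when the last vowel of the stem is a high vowel (*vu*, *woti*); -aj when the last vowel of the stem is a non-high vowel (*moako*, *huva*, *bebe*, *ojo*).
*oi*: last vowel = /i/, a high vowel → -zi → *oizi*.
*ze*: last vowel = /e/, a non-high vowel → -aj → *zeaj*.

oizi, zeaj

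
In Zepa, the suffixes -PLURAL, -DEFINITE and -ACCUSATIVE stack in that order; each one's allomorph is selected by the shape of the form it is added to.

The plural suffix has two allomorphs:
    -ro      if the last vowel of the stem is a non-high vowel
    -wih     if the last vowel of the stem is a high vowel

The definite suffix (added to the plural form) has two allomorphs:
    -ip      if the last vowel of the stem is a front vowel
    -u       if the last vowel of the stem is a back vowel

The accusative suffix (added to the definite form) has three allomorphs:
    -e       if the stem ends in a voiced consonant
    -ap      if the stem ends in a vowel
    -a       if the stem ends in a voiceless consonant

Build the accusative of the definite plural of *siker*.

Since the last vowel of *siker* is /e/ (a non-high vowel), it takes -ro, giving *sikerro*.
The plural form *sikerro*: last vowel = /o/, a back vowel → -u → *sikerrou*.
The final sound of the definite form *sikerrou* is /u/, which is a vowel, so the accusative suffix is -ap, giving *sikerrouap*.

sikerrouap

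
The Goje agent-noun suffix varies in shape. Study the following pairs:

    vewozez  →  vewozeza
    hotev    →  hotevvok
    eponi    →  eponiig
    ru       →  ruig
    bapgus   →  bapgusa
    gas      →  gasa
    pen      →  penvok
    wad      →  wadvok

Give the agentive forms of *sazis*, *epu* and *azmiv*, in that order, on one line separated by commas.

The suffix is conditioned by the final sound: -a when the stem ends in a sibilant (*vewozez*, *bapgus*, *gas*); -vok when the stem ends in a non-sibilant consonant (*hotev*, *pen*, *wad*); -ig when the stem ends in a vowel (*eponi*, *ru*).
The final sound of *sazis* is /s/, which is a sibilant, so the suffix is -a, giving *sazisa*.
Since the final sound of *epu* is /u/ (a vowel), it takes -ig, giving *epuig*.
Since the final sound of *azmiv* is /v/ (a non-sibilant consonant), it takes -vok, giving *azmivvok*.

sazisa, epuig, azmivvok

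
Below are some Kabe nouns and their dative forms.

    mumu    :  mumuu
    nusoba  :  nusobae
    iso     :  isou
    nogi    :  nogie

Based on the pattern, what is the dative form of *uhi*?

uhie

Looking at the last vowel of each stem: -u when the last vowel of the stem is a rounded vowel (*mumu*, *iso*); -e when the last vowel of the stem is an unrounded vowel (*nusoba*, *nogi*).
*uhi* — last vowel /i/ (an unrounded vowel) → -e → *uhie*.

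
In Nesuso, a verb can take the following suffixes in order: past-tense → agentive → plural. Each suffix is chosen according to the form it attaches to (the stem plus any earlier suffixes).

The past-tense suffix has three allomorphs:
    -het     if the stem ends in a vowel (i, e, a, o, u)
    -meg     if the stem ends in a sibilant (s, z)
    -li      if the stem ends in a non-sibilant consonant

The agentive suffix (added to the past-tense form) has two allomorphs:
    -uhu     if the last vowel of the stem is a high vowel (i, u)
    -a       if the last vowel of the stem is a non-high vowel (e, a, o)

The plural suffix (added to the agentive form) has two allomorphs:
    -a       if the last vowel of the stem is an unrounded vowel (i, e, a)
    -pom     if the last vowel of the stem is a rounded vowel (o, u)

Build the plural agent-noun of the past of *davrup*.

Since the final sound of *davrup* is /p/ (a non-sibilant consonant), it takes -li, giving *davrupli*.
The past-tense form *davrupli* — last vowel /i/ (a high vowel) → -uhu → *davrupliuhu*.
Since the last vowel of the agentive form *davrupliuhu* is /u/ (a rounded vowel), it takes -pom, giving *davrupliuhupom*.

davrupliuhupom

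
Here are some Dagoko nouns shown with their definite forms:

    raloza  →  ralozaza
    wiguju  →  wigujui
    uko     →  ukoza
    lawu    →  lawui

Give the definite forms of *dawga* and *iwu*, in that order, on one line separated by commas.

dawgaza, iwui

The pattern is height harmony: -i when the last vowel of the stem is a high vowel (*wiguju*, *lawu*); -za when the last vowel of the stem is a non-high vowel (*raloza*, *uko*).
*dawga* — last vowel /a/ (a non-high vowel) → -za → *dawgaza*.
*iwu* — last vowel /u/ (a high vowel) → -i → *iwui*.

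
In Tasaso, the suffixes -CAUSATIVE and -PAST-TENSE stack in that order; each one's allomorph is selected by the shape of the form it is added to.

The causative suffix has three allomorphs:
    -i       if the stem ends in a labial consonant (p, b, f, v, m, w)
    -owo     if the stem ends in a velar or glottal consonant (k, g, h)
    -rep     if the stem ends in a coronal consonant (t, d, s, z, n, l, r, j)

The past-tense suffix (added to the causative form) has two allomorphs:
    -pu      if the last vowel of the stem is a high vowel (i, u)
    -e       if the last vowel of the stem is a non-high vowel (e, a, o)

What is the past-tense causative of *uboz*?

ubozrepe

*uboz*: final consonant = /z/, coronal → -rep → *ubozrep*.
The causative form *ubozrep*: last vowel = /e/, a non-high vowel → -e → *ubozrepe*.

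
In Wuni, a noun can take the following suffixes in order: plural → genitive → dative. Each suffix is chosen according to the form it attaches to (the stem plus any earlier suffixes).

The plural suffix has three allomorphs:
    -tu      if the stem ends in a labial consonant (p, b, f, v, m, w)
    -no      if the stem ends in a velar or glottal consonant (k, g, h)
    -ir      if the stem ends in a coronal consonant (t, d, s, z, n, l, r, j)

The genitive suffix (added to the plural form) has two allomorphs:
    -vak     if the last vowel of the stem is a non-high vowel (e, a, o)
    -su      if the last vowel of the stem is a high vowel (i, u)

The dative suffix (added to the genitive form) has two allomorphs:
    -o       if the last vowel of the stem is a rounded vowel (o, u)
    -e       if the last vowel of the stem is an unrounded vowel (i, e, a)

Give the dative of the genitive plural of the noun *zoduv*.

*zoduv*: final consonant = /v/, labial → -tu → *zoduvtu*.
The last vowel of the plural form *zoduvtu* is /u/, which is a high vowel, so the genitive suffix is -su, giving *zoduvtusu*.
The last vowel of the genitive form *zoduvtusu* is /u/, which is a rounded vowel, so the dative suffix is -o, giving *zoduvtusuo*.

zoduvtusuo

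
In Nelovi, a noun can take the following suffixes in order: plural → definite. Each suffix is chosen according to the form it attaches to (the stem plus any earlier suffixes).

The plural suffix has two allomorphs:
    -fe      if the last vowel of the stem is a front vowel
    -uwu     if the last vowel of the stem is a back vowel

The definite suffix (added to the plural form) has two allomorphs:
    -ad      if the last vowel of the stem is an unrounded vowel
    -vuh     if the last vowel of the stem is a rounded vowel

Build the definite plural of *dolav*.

dolavuwuvuh

*dolav*: last vowel = /a/, a back vowel → -uwu → *dolavuwu*.
The plural form *dolavuwu*: last vowel = /u/, a rounded vowel → -vuh → *dolavuwuvuh*.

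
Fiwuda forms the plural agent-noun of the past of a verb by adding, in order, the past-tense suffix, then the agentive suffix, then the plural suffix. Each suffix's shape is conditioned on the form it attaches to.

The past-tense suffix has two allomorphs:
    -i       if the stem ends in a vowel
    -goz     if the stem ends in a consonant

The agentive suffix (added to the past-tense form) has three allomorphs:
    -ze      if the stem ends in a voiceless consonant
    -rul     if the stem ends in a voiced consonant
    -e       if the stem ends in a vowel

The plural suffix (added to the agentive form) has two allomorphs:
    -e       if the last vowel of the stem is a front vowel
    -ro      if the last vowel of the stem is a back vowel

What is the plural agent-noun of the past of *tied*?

tiedgozrulro

*tied*: final sound = /d/, a consonant → -goz → *tiedgoz*.
The past-tense form *tiedgoz* — final sound /z/ (a voiced consonant) → -rul → *tiedgozrul*.
The last vowel of the agentive form *tiedgozrul* is /u/, which is a back vowel, so the plural suffix is -ro, giving *tiedgozrulro*.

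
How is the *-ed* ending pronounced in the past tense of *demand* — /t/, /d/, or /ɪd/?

/ɪd/

The stem *demand* ends in /t/ or /d/.
The -ed suffix is realized as /ɪd/ after /t, d/; as /t/ after other voiceless consonants; and as /d/ after other voiced sounds.
So -ed on *demand* is pronounced /ɪd/.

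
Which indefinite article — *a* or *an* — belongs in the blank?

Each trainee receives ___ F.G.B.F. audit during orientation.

an

The indefinite article is chosen by the initial *sound* of the following word, not its spelling.
The initialism *F.G.B.F.* is read letter by letter; the first letter, F, is pronounced /ɛf/, which begins with a vowel sound.
So the article is *an*: Each trainee receives an F.G.B.F. audit during orientation.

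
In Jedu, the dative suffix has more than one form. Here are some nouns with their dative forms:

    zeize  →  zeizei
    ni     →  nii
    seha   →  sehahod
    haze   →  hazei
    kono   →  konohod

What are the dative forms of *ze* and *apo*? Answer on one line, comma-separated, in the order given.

zei, apohod

The alternation tracks the last vowel of the stem — -i when the last vowel of the stem is a front vowel (*zeize*, *ni*, *haze*); -hod when the last vowel of the stem is a back vowel (*seha*, *kono*).
The last vowel of *ze* is /e/, which is a front vowel, so the suffix is -i, giving *zei*.
*apo*: last vowel = /o/, a back vowel → -hod → *apohod*.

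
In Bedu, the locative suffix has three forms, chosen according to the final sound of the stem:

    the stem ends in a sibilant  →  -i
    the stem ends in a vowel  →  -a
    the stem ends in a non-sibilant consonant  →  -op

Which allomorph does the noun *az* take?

*az* — final sound /z/ (a sibilant) → -i.

-i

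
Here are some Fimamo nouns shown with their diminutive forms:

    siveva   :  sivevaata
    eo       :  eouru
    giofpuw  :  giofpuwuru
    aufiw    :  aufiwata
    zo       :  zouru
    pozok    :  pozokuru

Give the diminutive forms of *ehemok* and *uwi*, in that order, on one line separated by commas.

The pattern is rounding harmony: -uru when the last vowel of the stem is a rounded vowel (*eo*, *giofpuw*, *zo*, *pozok*); -ata when the last vowel of the stem is an unrounded vowel (*siveva*, *aufiw*).
*ehemok*: last vowel = /o/, a rounded vowel → -uru → *ehemokuru*.
*uwi* — last vowel /i/ (an unrounded vowel) → -ata → *uwiata*.

ehemokuru, uwiata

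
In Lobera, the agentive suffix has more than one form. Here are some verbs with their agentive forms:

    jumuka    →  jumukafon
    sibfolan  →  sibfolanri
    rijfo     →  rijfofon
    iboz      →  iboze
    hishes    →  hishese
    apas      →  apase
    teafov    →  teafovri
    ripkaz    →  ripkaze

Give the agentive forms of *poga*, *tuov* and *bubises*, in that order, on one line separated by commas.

pogafon, tuovri, bubisese

The suffix is conditioned by the final sound: -e when the stem ends in a sibilant (*iboz*, *hishes*, *apas*, *ripkaz*); -ri when the stem ends in a non-sibilant consonant (*sibfolan*, *teafov*); -fon when the stem ends in a vowel (*jumuka*, *rijfo*).
Since the final sound of *poga* is /a/ (a vowel), it takes -fon, giving *pogafon*.
The final sound of *tuov* is /v/, which is a non-sibilant consonant, so the suffix is -ri, giving *tuovri*.
*bubises*: final sound = /s/, a sibilant → -e → *bubisese*.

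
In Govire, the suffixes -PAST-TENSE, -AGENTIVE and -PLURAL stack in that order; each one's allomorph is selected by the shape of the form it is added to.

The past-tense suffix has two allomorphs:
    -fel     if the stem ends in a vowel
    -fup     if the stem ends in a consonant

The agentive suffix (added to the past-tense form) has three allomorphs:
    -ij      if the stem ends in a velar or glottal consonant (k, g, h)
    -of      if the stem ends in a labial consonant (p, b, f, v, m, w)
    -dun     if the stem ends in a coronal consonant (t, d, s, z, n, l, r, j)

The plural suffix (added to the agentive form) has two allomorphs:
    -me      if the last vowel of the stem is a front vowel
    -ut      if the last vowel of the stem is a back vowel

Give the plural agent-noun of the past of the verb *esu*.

esufeldunut

*esu*: final sound = /u/, a vowel → -fel → *esufel*.
Since the final consonant of the past-tense form *esufel* is /l/ (coronal), it takes -dun, giving *esufeldun*.
The agentive form *esufeldun*: last vowel = /u/, a back vowel → -ut → *esufeldunut*.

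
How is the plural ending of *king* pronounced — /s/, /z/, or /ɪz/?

/z/

The stem *king* ends in a voiced non-sibilant sound.
The plural suffix surfaces as /ɪz/ after sibilants, /s/ after other voiceless consonants, and /z/ after other voiced sounds.
So the plural -s on *king* is pronounced /z/.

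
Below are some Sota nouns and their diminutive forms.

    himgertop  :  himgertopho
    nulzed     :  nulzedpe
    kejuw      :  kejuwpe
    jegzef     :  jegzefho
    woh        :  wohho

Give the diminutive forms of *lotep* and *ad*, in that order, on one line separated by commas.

The suffix is conditioned by the final consonant: -ho when the stem ends in a voiceless consonant (*himgertop*, *jegzef*, *woh*); -pe when the stem ends in a voiced consonant (*nulzed*, *kejuw*).
The final consonant of *lotep* is /p/, which is voiceless, so the suffix is -ho, giving *lotepho*.
The final consonant of *ad* is /d/, which is voiced, so the suffix is -pe, giving *adpe*.

lotepho, adpe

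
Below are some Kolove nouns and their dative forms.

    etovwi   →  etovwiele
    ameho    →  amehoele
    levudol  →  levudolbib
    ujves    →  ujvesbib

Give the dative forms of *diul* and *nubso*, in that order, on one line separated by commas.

diulbib, nubsoele

The alternation tracks the final sound of the stem — -bib when the stem ends in a consonant (*levudol*, *ujves*); -ele when the stem ends in a vowel (*etovwi*, *ameho*).
*diul*: final sound = /l/, a consonant → -bib → *diulbib*.
Since the final sound of *nubso* is /o/ (a vowel), it takes -ele, giving *nubsoele*.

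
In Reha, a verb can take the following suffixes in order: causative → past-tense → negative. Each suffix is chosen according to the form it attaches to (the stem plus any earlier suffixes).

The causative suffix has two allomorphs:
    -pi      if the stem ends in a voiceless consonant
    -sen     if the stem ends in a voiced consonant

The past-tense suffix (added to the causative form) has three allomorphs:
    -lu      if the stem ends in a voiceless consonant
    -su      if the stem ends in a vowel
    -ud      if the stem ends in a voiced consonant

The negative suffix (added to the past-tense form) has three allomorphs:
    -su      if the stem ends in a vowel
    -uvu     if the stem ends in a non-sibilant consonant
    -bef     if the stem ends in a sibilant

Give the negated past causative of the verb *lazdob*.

lazdobsenuduvu

Since the final consonant of *lazdob* is /b/ (voiced), it takes -sen, giving *lazdobsen*.
The causative form *lazdobsen* — final sound /n/ (a voiced consonant) → -ud → *lazdobsenud*.
Since the final sound of the past-tense form *lazdobsenud* is /d/ (a non-sibilant consonant), it takes -uvu, giving *lazdobsenuduvu*.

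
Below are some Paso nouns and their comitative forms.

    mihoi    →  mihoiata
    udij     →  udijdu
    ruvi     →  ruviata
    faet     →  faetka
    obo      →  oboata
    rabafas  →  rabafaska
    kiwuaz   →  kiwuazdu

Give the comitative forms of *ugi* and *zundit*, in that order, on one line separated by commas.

The alternation tracks the final sound of the stem — -ka when the stem ends in a voiceless consonant (*faet*, *rabafas*); -du when the stem ends in a voiced consonant (*udij*, *kiwuaz*); -ata when the stem ends in a vowel (*mihoi*, *ruvi*, *obo*).
*ugi*: final sound = /i/, a vowel → -ata → *ugiata*.
*zundit*: final sound = /t/, a voiceless consonant → -ka → *zunditka*.

ugiata, zunditka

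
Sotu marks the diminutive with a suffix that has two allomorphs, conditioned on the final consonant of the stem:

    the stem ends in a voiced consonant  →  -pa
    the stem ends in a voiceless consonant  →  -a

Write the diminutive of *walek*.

waleka

The final consonant of *walek* is /k/, which is voiceless, so the suffix is -a, giving *waleka*.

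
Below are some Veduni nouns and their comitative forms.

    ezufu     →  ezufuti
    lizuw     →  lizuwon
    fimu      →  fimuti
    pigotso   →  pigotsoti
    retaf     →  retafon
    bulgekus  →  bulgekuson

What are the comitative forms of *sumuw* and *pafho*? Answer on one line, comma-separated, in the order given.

sumuwon, pafhoti

The suffix is conditioned by the final sound: -on when the stem ends in a consonant (*lizuw*, *retaf*, *bulgekus*); -ti when the stem ends in a vowel (*ezufu*, *fimu*, *pigotso*).
Since the final sound of *sumuw* is /w/ (a consonant), it takes -on, giving *sumuwon*.
The final sound of *pafho* is /o/, which is a vowel, so the suffix is -ti, giving *pafhoti*.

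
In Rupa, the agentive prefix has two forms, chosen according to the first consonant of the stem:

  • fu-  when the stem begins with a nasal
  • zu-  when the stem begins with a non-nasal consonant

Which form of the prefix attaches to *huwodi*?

*huwodi*: first consonant = /h/, non-nasal → zu-.

zu-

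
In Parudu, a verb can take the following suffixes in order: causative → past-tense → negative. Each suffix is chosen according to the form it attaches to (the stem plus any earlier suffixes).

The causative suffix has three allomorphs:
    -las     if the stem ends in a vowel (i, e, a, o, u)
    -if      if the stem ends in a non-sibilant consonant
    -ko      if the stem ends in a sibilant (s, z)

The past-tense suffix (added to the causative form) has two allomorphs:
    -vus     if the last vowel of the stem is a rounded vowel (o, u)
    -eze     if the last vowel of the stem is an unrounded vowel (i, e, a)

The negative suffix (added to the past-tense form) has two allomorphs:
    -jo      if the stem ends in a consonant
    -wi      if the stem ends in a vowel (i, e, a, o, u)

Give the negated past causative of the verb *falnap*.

falnapifezewi

*falnap*: final sound = /p/, a non-sibilant consonant → -if → *falnapif*.
Since the last vowel of the causative form *falnapif* is /i/ (an unrounded vowel), it takes -eze, giving *falnapifeze*.
The past-tense form *falnapifeze*: final sound = /e/, a vowel → -wi → *falnapifezewi*.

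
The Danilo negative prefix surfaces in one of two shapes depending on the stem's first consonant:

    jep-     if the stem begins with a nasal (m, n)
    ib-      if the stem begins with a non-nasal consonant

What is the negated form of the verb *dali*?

*dali*: first consonant = /d/, non-nasal → ib- → *ibdali*.

ibdali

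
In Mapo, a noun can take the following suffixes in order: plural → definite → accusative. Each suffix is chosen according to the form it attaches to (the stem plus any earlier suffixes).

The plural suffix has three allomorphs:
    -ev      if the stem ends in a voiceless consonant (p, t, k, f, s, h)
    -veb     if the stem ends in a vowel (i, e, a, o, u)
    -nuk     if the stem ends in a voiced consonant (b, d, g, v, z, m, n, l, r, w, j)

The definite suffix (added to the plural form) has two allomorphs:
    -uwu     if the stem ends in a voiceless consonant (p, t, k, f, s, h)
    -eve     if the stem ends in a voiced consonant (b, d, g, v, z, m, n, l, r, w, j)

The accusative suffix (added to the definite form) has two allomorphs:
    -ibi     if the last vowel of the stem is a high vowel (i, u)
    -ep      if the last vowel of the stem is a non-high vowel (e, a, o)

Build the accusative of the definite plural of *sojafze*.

sojafzevebeveep

Since the final sound of *sojafze* is /e/ (a vowel), it takes -veb, giving *sojafzeveb*.
The plural form *sojafzeveb* — final consonant /b/ (voiced) → -eve → *sojafzevebeve*.
Since the last vowel of the definite form *sojafzevebeve* is /e/ (a non-high vowel), it takes -ep, giving *sojafzevebeveep*.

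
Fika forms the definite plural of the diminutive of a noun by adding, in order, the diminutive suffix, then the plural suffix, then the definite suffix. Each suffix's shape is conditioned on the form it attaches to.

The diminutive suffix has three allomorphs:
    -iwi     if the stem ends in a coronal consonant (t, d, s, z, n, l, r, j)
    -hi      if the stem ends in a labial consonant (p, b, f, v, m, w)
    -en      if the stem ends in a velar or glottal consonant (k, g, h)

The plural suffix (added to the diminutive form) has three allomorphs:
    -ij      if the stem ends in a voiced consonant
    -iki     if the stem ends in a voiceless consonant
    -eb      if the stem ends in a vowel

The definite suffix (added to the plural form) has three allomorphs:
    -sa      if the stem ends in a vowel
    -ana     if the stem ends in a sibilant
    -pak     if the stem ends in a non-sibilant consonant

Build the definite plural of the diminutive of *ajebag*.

The final consonant of *ajebag* is /g/, which is velar/glottal, so the diminutive suffix is -en, giving *ajebagen*.
Since the final sound of the diminutive form *ajebagen* is /n/ (a voiced consonant), it takes -ij, giving *ajebagenij*.
The plural form *ajebagenij* — final sound /j/ (a non-sibilant consonant) → -pak → *ajebagenijpak*.

ajebagenijpak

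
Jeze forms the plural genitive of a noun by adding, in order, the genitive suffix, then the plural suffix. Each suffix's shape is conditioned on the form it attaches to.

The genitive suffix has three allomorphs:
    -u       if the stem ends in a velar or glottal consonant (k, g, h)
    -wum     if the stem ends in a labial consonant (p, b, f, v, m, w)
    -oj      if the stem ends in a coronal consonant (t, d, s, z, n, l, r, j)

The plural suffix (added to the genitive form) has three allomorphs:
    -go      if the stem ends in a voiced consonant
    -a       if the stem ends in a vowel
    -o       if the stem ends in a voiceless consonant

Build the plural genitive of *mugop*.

*mugop*: final consonant = /p/, labial → -wum → *mugopwum*.
The final sound of the genitive form *mugopwum* is /m/, which is a voiced consonant, so the plural suffix is -go, giving *mugopwumgo*.

mugopwumgo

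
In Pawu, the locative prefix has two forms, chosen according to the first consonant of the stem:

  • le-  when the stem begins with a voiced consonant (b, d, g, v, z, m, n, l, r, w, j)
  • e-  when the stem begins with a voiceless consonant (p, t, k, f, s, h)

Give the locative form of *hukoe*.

ehukoe

The first consonant of *hukoe* is /h/, which is voiceless, so the prefix is e-, giving *ehukoe*.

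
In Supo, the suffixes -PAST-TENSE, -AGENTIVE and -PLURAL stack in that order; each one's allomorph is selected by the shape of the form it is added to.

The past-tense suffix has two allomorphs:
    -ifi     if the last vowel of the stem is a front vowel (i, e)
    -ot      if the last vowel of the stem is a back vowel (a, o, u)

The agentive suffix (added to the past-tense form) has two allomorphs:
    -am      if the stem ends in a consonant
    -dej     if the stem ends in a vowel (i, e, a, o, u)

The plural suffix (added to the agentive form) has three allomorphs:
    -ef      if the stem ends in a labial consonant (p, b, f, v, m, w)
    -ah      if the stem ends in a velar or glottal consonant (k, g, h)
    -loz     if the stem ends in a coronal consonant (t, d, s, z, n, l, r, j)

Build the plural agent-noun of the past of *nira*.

*nira*: last vowel = /a/, a back vowel → -ot → *niraot*.
The final sound of the past-tense form *niraot* is /t/, which is a consonant, so the agentive suffix is -am, giving *niraotam*.
The agentive form *niraotam* — final consonant /m/ (labial) → -ef → *niraotamef*.

niraotamef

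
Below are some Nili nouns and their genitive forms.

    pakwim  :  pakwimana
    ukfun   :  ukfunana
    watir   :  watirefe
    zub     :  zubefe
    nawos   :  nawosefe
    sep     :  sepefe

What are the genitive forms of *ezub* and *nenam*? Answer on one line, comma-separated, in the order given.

ezubefe, nenamana

The suffix is conditioned by the final consonant: -ana when the stem ends in a nasal (*pakwim*, *ukfun*); -efe when the stem ends in a non-nasal consonant (*watir*, *zub*, *nawos*, *sep*).
*ezub* — final consonant /b/ (non-nasal) → -efe → *ezubefe*.
The final consonant of *nenam* is /m/, which is a nasal, so the suffix is -ana, giving *nenamana*.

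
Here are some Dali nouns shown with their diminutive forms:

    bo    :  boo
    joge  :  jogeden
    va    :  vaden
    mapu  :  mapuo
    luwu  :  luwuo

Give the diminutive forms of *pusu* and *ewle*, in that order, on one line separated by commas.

The pattern is rounding harmony: -o when the last vowel of the stem is a rounded vowel (*bo*, *mapu*, *luwu*); -den when the last vowel of the stem is an unrounded vowel (*joge*, *va*).
Since the last vowel of *pusu* is /u/ (a rounded vowel), it takes -o, giving *pusuo*.
*ewle*: last vowel = /e/, an unrounded vowel → -den → *ewleden*.

pusuo, ewleden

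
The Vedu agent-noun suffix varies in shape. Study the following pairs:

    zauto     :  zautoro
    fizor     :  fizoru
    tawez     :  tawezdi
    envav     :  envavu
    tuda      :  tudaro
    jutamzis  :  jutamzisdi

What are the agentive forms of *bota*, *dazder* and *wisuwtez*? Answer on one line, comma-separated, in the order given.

The alternation tracks the final sound of the stem — -di when the stem ends in a sibilant (*tawez*, *jutamzis*); -u when the stem ends in a non-sibilant consonant (*fizor*, *envav*); -ro when the stem ends in a vowel (*zauto*, *tuda*).
*bota*: final sound = /a/, a vowel → -ro → *botaro*.
Since the final sound of *dazder* is /r/ (a non-sibilant consonant), it takes -u, giving *dazderu*.
*wisuwtez*: final sound = /z/, a sibilant → -di → *wisuwtezdi*.

botaro, dazderu, wisuwtezdi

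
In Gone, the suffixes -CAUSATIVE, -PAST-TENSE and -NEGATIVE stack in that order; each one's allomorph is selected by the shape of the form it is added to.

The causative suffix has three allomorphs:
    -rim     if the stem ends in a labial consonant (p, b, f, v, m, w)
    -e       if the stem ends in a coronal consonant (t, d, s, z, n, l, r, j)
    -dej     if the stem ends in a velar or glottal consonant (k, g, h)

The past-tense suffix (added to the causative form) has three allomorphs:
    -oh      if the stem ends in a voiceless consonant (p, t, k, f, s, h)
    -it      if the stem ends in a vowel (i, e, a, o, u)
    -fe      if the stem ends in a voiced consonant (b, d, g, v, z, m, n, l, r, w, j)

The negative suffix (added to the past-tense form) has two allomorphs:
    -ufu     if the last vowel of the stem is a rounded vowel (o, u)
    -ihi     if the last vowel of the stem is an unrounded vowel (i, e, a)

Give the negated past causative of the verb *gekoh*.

gekohdejfeihi

Since the final consonant of *gekoh* is /h/ (velar/glottal), it takes -dej, giving *gekohdej*.
The final sound of the causative form *gekohdej* is /j/, which is a voiced consonant, so the past-tense suffix is -fe, giving *gekohdejfe*.
Since the last vowel of the past-tense form *gekohdejfe* is /e/ (an unrounded vowel), it takes -ihi, giving *gekohdejfeihi*.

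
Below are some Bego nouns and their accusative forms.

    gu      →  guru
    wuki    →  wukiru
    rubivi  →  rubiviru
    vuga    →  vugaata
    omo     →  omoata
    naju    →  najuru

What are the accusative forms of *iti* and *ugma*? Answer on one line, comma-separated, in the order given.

itiru, ugmaata

The pattern is height harmony: -ru when the last vowel of the stem is a high vowel (*gu*, *wuki*, *rubivi*, *naju*); -ata when the last vowel of the stem is a non-high vowel (*vuga*, *omo*).
Since the last vowel of *iti* is /i/ (a high vowel), it takes -ru, giving *itiru*.
*ugma* — last vowel /a/ (a non-high vowel) → -ata → *ugmaata*.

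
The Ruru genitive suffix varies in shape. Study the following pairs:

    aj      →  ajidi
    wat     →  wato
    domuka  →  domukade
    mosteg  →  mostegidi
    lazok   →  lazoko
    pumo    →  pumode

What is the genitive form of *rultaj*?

rultajidi

The alternation tracks the final sound of the stem — -o when the stem ends in a voiceless consonant (*wat*, *lazok*); -idi when the stem ends in a voiced consonant (*aj*, *mosteg*); -de when the stem ends in a vowel (*domuka*, *pumo*).
Since the final sound of *rultaj* is /j/ (a voiced consonant), it takes -idi, giving *rultajidi*.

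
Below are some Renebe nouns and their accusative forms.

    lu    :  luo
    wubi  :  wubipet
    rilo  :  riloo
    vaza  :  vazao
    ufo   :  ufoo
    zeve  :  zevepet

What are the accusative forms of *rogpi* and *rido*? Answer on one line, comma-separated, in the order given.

rogpipet, ridoo

The alternation tracks the last vowel of the stem — -pet when the last vowel of the stem is a front vowel (*wubi*, *zeve*); -o when the last vowel of the stem is a back vowel (*lu*, *rilo*, *vaza*, *ufo*).
*rogpi*: last vowel = /i/, a front vowel → -pet → *rogpipet*.
*rido* — last vowel /o/ (a back vowel) → -o → *ridoo*.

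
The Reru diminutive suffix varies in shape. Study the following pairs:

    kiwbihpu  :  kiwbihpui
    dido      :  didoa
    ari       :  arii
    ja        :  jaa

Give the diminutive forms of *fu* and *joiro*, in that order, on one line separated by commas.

The suffix is conditioned by the last vowel: -i when the last vowel of the stem is a high vowel (*kiwbihpu*, *ari*); -a when the last vowel of the stem is a non-high vowel (*dido*, *ja*).
*fu*: last vowel = /u/, a high vowel → -i → *fui*.
Since the last vowel of *joiro* is /o/ (a non-high vowel), it takes -a, giving *joiroa*.

fui, joiroa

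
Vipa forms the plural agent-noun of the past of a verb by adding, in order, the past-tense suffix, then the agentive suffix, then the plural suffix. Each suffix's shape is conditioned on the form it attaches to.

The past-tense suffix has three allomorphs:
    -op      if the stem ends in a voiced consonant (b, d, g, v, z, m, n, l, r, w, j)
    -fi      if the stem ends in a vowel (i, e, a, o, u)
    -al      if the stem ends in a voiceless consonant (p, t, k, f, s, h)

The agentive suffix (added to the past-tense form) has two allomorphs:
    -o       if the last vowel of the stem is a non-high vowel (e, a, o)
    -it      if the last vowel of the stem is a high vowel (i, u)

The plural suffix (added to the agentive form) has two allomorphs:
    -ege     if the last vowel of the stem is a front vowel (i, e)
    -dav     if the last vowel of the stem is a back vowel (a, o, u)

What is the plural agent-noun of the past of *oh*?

The final sound of *oh* is /h/, which is a voiceless consonant, so the past-tense suffix is -al, giving *ohal*.
The past-tense form *ohal*: last vowel = /a/, a non-high vowel → -o → *ohalo*.
The agentive form *ohalo*: last vowel = /o/, a back vowel → -dav → *ohalodav*.

ohalodav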